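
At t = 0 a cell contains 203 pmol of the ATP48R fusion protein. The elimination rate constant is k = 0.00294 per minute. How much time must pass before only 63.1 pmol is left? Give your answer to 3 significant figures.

397 minutes

t½ = ln 2 / k = 0.69315 / 0.00294 ≈ 235.76 minutes.
Fraction remaining = 63.1/203 ≈ 0.31084.
n = log₂(203/63.1) = ln(3.2171)/ln 2 ≈ 1.6858 half-lives.
t = n × t½ = 1.6858 × 235.76 ≈ 397.44 minutes.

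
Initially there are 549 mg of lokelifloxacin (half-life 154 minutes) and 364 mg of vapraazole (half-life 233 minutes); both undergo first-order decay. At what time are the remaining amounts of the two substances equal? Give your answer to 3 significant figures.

269 minutes

Set 549·(1/2)^(t/154) = 364·(1/2)^(t/233).
Taking log₂: log₂(549/364) = t·(1/154 − 1/233).
log₂(1.5082) = 0.59287; 1/154 − 1/233 = 0.0022017.
t = 0.59287 / 0.0022017 ≈ 269.28 minutes.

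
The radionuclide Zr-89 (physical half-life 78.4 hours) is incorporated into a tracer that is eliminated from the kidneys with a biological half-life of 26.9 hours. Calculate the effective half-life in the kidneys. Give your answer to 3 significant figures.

20.0 hours

1/t_eff = 1/t_phys + 1/t_biol = 1/78.4 + 1/26.9 = 0.04993 per hour.
t_eff = 78.4 × 26.9 / (78.4 + 26.9) ≈ 20.028 hours.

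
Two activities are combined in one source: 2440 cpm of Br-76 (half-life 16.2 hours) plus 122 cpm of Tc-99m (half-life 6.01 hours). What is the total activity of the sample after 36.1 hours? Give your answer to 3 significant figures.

Br-76: 2440 × (1/2)^(36.1/16.2) = 2440 × (1/2)^2.2284 ≈ 520.69 cpm.
Tc-99m: 122 × (1/2)^(36.1/6.01) = 122 × (1/2)^6.0067 ≈ 1.8975 cpm.
Total = 520.69 + 1.8975 ≈ 522.58 cpm.

523 cpm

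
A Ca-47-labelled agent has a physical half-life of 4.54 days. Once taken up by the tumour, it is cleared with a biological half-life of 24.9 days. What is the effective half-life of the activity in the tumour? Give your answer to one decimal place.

3.8 days

1/t_eff = 1/t_phys + 1/t_biol = 1/4.54 + 1/24.9 = 0.26042 per day.
t_eff = 4.54 × 24.9 / (4.54 + 24.9) ≈ 3.8399 days.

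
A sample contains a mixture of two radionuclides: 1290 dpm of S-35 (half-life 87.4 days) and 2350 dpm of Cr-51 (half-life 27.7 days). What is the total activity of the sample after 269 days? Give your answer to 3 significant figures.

S-35: 1290 × (1/2)^(269/87.4) = 1290 × (1/2)^3.0778 ≈ 152.78 dpm.
Cr-51: 2350 × (1/2)^(269/27.7) = 2350 × (1/2)^9.7112 ≈ 2.8035 dpm.
Total = 152.78 + 2.8035 ≈ 155.59 dpm.

156 dpm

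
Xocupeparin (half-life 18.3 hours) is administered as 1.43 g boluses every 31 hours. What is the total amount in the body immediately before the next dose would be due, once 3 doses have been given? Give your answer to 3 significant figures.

0.621 g

The 3 doses were given 93, 62, 31 hours ago.
Total = 1.43·(1/2)^(93/18.3) + 1.43·(1/2)^(62/18.3) + 1.43·(1/2)^(31/18.3)
      = 0.042219 + 0.1366 + 0.44197 ≈ 0.62079 g.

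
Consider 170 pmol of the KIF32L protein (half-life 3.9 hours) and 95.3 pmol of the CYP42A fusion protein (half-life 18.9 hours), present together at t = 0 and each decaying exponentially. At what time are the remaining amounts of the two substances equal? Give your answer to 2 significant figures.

4.1 hours

Set 170·(1/2)^(t/3.9) = 95.3·(1/2)^(t/18.9).
Taking log₂: log₂(170/95.3) = t·(1/3.9 − 1/18.9).
log₂(1.7838) = 0.83499; 1/3.9 − 1/18.9 = 0.2035.
t = 0.83499 / 0.2035 ≈ 4.1031 hours.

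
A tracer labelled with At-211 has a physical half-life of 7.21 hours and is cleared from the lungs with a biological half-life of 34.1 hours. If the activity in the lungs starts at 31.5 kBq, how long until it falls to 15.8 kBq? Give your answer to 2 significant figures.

5.9 hours

1/t_eff = 1/t_phys + 1/t_biol = 1/7.21 + 1/34.1 = 0.16802 per hour.
t_eff = 7.21 × 34.1 / (7.21 + 34.1) ≈ 5.9516 hours.
n = log₂(31.5/15.8) ≈ 0.99543; t = 0.99543 × 5.9516 ≈ 5.9244 hours.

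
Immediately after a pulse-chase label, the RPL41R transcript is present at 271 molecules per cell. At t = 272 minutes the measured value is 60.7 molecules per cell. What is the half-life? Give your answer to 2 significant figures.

130 minutes

A/A₀ = 60.7/271 ≈ 0.22399.
n = log₂(4.4646) ≈ 2.1585 half-lives elapsed in 272 minutes.
t½ = 272/2.1585 ≈ 126.01 minutes.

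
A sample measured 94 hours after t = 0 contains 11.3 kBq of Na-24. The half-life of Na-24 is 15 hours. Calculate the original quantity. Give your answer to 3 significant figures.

Number of half-lives elapsed: n = 94/15 ≈ 6.2667.
A₀ = A × 2^n = 11.3 × 2^6.2667 = 11.3 × 76.994 ≈ 870.03 kBq.

870 kBq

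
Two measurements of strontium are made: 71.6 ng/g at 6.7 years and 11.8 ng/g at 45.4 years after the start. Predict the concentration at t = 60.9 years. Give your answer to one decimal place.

Over Δt = 45.4 − 6.7 = 38.7 years, the level fell by a factor of 71.6/11.8 ≈ 6.0678.
n = log₂(6.0678) ≈ 2.6012 half-lives, so t½ = 38.7/2.6012 ≈ 14.878 years.
From t = 45.4 to t = 60.9: 11.8 × (1/2)^((60.9−45.4)/14.878) ≈ 5.7315 ng/g.

5.7 ng/g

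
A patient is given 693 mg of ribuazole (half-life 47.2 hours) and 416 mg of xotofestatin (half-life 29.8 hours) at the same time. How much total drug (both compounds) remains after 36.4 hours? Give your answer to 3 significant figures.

ribuazole: 693 × (1/2)^(36.4/47.2) = 693 × (1/2)^0.77119 ≈ 406.05 mg.
xotofestatin: 416 × (1/2)^(36.4/29.8) = 416 × (1/2)^1.2215 ≈ 178.4 mg.
Total = 406.05 + 178.4 ≈ 584.45 mg.

584 mg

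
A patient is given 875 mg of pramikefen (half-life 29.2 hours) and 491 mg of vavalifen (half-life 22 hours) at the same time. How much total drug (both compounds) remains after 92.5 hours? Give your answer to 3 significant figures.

124 mg

pramikefen: 875 × (1/2)^(92.5/29.2) = 875 × (1/2)^3.1678 ≈ 97.365 mg.
vavalifen: 491 × (1/2)^(92.5/22) = 491 × (1/2)^4.2045 ≈ 26.631 mg.
Total = 97.365 + 26.631 ≈ 124 mg.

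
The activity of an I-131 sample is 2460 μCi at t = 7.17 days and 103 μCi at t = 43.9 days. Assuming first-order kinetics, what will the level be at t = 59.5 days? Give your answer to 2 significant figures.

27 μCi

Over Δt = 43.9 − 7.17 = 36.73 days, the level fell by a factor of 2460/103 ≈ 23.883.
n = log₂(23.883) ≈ 4.5779 half-lives, so t½ = 36.73/4.5779 ≈ 8.0233 days.
From t = 43.9 to t = 59.5: 103 × (1/2)^((59.5−43.9)/8.0233) ≈ 26.763 μCi.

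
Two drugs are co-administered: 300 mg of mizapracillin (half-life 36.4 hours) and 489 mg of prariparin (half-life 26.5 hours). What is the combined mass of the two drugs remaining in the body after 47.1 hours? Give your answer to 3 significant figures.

mizapracillin: 300 × (1/2)^(47.1/36.4) = 300 × (1/2)^1.294 ≈ 122.35 mg.
prariparin: 489 × (1/2)^(47.1/26.5) = 489 × (1/2)^1.7774 ≈ 142.65 mg.
Total = 122.35 + 142.65 ≈ 265 mg.

265 mg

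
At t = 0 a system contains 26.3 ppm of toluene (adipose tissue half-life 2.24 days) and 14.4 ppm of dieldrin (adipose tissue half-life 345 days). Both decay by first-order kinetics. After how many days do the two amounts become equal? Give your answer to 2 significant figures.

2.0 days

Set 26.3·(1/2)^(t/2.24) = 14.4·(1/2)^(t/345).
Taking log₂: log₂(26.3/14.4) = t·(1/2.24 − 1/345).
log₂(1.8264) = 0.86899; 1/2.24 − 1/345 = 0.44353.
t = 0.86899 / 0.44353 ≈ 1.9593 days.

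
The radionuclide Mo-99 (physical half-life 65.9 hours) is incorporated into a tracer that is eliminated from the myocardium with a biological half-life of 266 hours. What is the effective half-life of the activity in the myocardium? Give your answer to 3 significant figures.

52.8 hours

1/t_eff = 1/t_phys + 1/t_biol = 1/65.9 + 1/266 = 0.018934 per hour.
t_eff = 65.9 × 266 / (65.9 + 266) ≈ 52.815 hours.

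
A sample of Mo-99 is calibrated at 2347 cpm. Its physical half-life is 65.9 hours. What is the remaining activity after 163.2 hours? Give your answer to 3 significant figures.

Number of half-lives: n = 163.2/65.9 ≈ 2.4765.
Remaining = 2347 × (1/2)^2.4765 = 2347 × 0.17968 ≈ 421.71 cpm.

422 cpm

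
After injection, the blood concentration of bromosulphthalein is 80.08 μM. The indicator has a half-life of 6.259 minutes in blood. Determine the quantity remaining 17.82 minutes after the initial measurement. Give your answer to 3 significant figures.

11.1 μM

Number of half-lives: n = 17.82/6.259 ≈ 2.8471.
Remaining = 80.08 × (1/2)^2.8471 = 80.08 × 0.13898 ≈ 11.129 μM.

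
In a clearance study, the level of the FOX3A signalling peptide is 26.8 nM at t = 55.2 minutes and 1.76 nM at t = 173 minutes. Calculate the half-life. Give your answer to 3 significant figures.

Over Δt = 173 − 55.2 = 117.8 minutes, the level fell by a factor of 26.8/1.76 ≈ 15.227.
n = log₂(15.227) ≈ 3.9286 half-lives, so t½ = 117.8/3.9286 ≈ 29.985 minutes.

30.0 minutes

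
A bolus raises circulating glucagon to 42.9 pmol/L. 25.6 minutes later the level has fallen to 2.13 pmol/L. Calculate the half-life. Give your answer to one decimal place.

A/A₀ = 2.13/42.9 ≈ 0.04965.
n = log₂(20.141) ≈ 4.3321 half-lives elapsed in 25.6 minutes.
t½ = 25.6/4.3321 ≈ 5.9094 minutes.

5.9 minutes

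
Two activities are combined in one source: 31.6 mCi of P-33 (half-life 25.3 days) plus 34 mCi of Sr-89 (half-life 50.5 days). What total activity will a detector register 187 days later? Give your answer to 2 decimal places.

2.80 mCi

P-33: 31.6 × (1/2)^(187/25.3) = 31.6 × (1/2)^7.3913 ≈ 0.18823 mCi.
Sr-89: 34 × (1/2)^(187/50.5) = 34 × (1/2)^3.703 ≈ 2.6108 mCi.
Total = 0.18823 + 2.6108 ≈ 2.799 mCi.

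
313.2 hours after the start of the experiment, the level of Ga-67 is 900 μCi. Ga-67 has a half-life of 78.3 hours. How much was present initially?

14400 μCi

Number of half-lives elapsed: n = 313.2/78.3 ≈ 4.
A₀ = A × 2^n = 900 × 2^4 = 900 × 16 ≈ 14400 μCi.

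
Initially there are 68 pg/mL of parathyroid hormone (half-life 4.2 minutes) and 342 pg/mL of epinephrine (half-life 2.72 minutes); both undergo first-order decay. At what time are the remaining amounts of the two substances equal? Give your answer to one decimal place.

18.0 minutes

Set 68·(1/2)^(t/4.2) = 342·(1/2)^(t/2.72).
Taking log₂: log₂(68/342) = t·(1/4.2 − 1/2.72).
log₂(0.19883) = -2.3304; 1/4.2 − 1/2.72 = -0.12955.
t = -2.3304 / -0.12955 ≈ 17.988 minutes.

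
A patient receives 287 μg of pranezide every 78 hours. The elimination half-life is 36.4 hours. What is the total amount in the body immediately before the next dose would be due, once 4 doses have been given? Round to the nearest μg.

84 μg

The 4 doses were given 312, 234, 156, 78 hours ago.
Total = 287·(1/2)^(312/36.4) + 287·(1/2)^(234/36.4) + 287·(1/2)^(156/36.4) + 287·(1/2)^(78/36.4)
      = 0.75444 + 3.3319 + 14.715 + 64.986 ≈ 83.787 μg.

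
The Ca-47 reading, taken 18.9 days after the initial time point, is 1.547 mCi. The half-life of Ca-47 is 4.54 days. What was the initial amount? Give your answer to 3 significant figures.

27.7 mCi

Number of half-lives elapsed: n = 18.9/4.54 ≈ 4.163.
A₀ = A × 2^n = 1.547 × 2^4.163 = 1.547 × 17.914 ≈ 27.713 mCi.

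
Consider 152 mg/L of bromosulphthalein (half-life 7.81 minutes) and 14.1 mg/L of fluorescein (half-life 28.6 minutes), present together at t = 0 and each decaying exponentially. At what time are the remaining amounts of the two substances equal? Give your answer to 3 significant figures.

36.9 minutes

Set 152·(1/2)^(t/7.81) = 14.1·(1/2)^(t/28.6).
Taking log₂: log₂(152/14.1) = t·(1/7.81 − 1/28.6).
log₂(10.78) = 3.4303; 1/7.81 − 1/28.6 = 0.093076.
t = 3.4303 / 0.093076 ≈ 36.855 minutes.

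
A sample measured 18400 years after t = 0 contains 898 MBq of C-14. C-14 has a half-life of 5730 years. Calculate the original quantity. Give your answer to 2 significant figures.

Number of half-lives elapsed: n = 18400/5730 ≈ 3.2112.
A₀ = A × 2^n = 898 × 2^3.2112 = 898 × 9.261 ≈ 8316.4 MBq.

8300 MBq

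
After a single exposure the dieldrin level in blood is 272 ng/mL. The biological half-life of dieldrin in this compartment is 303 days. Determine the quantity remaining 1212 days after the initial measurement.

Elapsed time is 4 half-lives (1212/303).
Each half-life halves the amount: 272 × (1/2)^4 = 272/16 = 17 ng/mL.

17 ng/mL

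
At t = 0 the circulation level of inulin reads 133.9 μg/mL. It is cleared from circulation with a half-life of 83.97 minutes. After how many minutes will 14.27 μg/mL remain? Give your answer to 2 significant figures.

Fraction remaining = 14.27/133.9 ≈ 0.10657.
n = log₂(133.9/14.27) = ln(9.3833)/ln 2 ≈ 3.2301 half-lives.
t = n × t½ = 3.2301 × 83.97 ≈ 271.23 minutes.

270 minutes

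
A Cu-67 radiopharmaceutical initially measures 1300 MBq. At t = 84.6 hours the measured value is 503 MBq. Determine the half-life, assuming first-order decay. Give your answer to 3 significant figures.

61.8 hours

A/A₀ = 503/1300 ≈ 0.38692.
n = log₂(2.5845) ≈ 1.3699 half-lives elapsed in 84.6 hours.
t½ = 84.6/1.3699 ≈ 61.757 hours.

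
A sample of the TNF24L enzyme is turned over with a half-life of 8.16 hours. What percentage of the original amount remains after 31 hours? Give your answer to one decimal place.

n = 31/8.16 ≈ 3.799 half-lives.
Fraction remaining = (1/2)^3.799 ≈ 0.071842, i.e. 7.1842%.

7.2%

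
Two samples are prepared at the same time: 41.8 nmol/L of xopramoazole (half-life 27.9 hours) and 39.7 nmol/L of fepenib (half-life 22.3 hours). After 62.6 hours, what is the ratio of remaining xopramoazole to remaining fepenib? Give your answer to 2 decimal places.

1.56

xopramoazole: 41.8 × (1/2)^(62.6/27.9) = 41.8 × (1/2)^2.2437 ≈ 8.8257 nmol/L.
fepenib: 39.7 × (1/2)^(62.6/22.3) = 39.7 × (1/2)^2.8072 ≈ 5.6721 nmol/L.
Ratio ≈ 8.8257 / 5.6721 ≈ 1.556.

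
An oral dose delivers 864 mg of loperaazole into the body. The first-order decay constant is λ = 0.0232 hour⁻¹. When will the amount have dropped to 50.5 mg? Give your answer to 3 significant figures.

t½ = ln 2 / λ = 0.69315 / 0.0232 ≈ 29.877 hours.
Fraction remaining = 50.5/864 ≈ 0.058449.
n = log₂(864/50.5) = ln(17.109)/ln 2 ≈ 4.0967 half-lives.
t = n × t½ = 4.0967 × 29.877 ≈ 122.4 hours.

122 hours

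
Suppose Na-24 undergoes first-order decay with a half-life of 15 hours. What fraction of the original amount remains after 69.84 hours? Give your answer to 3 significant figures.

n = 69.84/15 ≈ 4.656 half-lives.
Fraction remaining = (1/2)^4.656 ≈ 0.039665.

0.0397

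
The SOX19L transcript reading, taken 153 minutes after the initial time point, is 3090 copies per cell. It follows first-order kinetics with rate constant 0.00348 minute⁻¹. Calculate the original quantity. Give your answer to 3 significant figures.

5260 copies per cell

t½ = ln 2 / λ = 0.69315 / 0.00348 ≈ 199.18 minutes.
Number of half-lives elapsed: n = 153/199.18 ≈ 0.76815.
A₀ = A × 2^n = 3090 × 2^0.76815 = 3090 × 1.7031 ≈ 5262.5 copies per cell.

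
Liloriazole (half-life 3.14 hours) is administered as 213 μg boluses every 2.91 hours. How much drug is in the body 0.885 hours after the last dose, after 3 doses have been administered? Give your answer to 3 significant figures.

The 3 doses were given 6.705, 3.795, 0.885 hours ago.
Total = 213·(1/2)^(6.705/3.14) + 213·(1/2)^(3.795/3.14) + 213·(1/2)^(0.885/3.14)
      = 48.481 + 92.163 + 175.2 ≈ 315.84 μg.

316 μg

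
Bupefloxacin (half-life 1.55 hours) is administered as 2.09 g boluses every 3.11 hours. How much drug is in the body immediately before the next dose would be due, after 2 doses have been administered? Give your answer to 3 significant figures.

The 2 doses were given 6.22, 3.11 hours ago.
Total = 2.09·(1/2)^(6.22/1.55) + 2.09·(1/2)^(3.11/1.55)
      = 0.12946 + 0.52017 ≈ 0.64963 g.

0.650 g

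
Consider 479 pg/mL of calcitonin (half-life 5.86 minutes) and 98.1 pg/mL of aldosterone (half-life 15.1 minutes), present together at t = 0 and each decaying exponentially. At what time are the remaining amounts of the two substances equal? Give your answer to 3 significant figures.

Set 479·(1/2)^(t/5.86) = 98.1·(1/2)^(t/15.1).
Taking log₂: log₂(479/98.1) = t·(1/5.86 − 1/15.1).
log₂(4.8828) = 2.2877; 1/5.86 − 1/15.1 = 0.10442.
t = 2.2877 / 0.10442 ≈ 21.908 minutes.

21.9 minutes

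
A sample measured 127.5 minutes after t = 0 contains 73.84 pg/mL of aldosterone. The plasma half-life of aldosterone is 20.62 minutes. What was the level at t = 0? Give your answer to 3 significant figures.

5370 pg/mL

Number of half-lives elapsed: n = 127.5/20.62 ≈ 6.1833.
A₀ = A × 2^n = 73.84 × 2^6.1833 = 73.84 × 72.671 ≈ 5366.1 pg/mL.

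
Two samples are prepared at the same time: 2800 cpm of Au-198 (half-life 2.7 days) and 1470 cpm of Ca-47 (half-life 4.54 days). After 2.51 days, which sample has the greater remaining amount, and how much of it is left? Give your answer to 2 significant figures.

Au-198, 1500 cpm

Au-198: 2800 × (1/2)^0.92963 ≈ 1470 cpm.
Ca-47: 1470 × (1/2)^0.55286 ≈ 1002 cpm.
Au-198 has more remaining, at ≈ 1470 cpm.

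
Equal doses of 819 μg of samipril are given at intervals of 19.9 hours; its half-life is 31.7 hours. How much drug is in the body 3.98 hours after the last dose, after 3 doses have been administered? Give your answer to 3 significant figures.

The 3 doses were given 43.78, 23.88, 3.98 hours ago.
Total = 819·(1/2)^(43.78/31.7) + 819·(1/2)^(23.88/31.7) + 819·(1/2)^(3.98/31.7)
      = 314.44 + 485.86 + 750.74 ≈ 1551 μg.

1550 μg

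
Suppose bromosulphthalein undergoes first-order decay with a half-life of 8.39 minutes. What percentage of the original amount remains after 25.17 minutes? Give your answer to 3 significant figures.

n = 25.17/8.39 ≈ 3 half-lives.
Fraction remaining = (1/2)^3 ≈ 0.125, i.e. 12.5%.

12.5%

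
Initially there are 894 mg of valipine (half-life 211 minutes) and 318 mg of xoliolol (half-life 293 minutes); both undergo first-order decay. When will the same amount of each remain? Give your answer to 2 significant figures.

1100 minutes

Set 894·(1/2)^(t/211) = 318·(1/2)^(t/293).
Taking log₂: log₂(894/318) = t·(1/211 − 1/293).
log₂(2.8113) = 1.4912; 1/211 − 1/293 = 0.0013264.
t = 1.4912 / 0.0013264 ≈ 1124.3 minutes.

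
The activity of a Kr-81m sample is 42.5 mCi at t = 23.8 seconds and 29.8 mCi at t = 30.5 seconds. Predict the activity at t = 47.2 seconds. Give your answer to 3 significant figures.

12.3 mCi

Over Δt = 30.5 − 23.8 = 6.7 seconds, the level fell by a factor of 42.5/29.8 ≈ 1.4262.
n = log₂(1.4262) ≈ 0.51215 half-lives, so t½ = 6.7/0.51215 ≈ 13.082 seconds.
From t = 30.5 to t = 47.2: 29.8 × (1/2)^((47.2−30.5)/13.082) ≈ 12.301 mCi.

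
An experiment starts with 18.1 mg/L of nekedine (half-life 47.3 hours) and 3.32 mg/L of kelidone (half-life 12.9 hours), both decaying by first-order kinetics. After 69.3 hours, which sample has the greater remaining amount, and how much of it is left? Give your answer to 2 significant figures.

nekedine: 18.1 × (1/2)^1.4651 ≈ 6.5559 mg/L.
kelidone: 3.32 × (1/2)^5.3721 ≈ 0.080164 mg/L.
Nekedine has more remaining, at ≈ 6.5559 mg/L.

nekedine, 6.6 mg/L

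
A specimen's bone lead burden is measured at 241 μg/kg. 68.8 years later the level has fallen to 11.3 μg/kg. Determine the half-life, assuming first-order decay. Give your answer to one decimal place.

A/A₀ = 11.3/241 ≈ 0.046888.
n = log₂(21.327) ≈ 4.4146 half-lives elapsed in 68.8 years.
t½ = 68.8/4.4146 ≈ 15.585 years.

15.6 years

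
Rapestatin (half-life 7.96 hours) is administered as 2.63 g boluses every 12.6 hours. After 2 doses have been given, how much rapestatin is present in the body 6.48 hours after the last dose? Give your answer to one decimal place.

2.0 g

The 2 doses were given 19.08, 6.48 hours ago.
Total = 2.63·(1/2)^(19.08/7.96) + 2.63·(1/2)^(6.48/7.96)
      = 0.49933 + 1.4959 ≈ 1.9952 g.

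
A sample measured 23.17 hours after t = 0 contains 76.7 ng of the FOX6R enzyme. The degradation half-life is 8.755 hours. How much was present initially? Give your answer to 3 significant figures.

Number of half-lives elapsed: n = 23.17/8.755 ≈ 2.6465.
A₀ = A × 2^n = 76.7 × 2^2.6465 = 76.7 × 6.2614 ≈ 480.25 ng.

480 ng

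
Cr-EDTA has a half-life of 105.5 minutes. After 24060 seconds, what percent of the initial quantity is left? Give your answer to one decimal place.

24060 seconds = 401 minutes.
n = 401/105.5 ≈ 3.8009 half-lives.
Fraction remaining = (1/2)^3.8009 ≈ 0.071746, i.e. 7.1746%.

7.2%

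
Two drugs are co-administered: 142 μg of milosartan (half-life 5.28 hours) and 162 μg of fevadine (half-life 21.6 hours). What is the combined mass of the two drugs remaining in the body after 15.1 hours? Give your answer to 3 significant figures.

milosartan: 142 × (1/2)^(15.1/5.28) = 142 × (1/2)^2.8598 ≈ 19.561 μg.
fevadine: 162 × (1/2)^(15.1/21.6) = 162 × (1/2)^0.69907 ≈ 99.787 μg.
Total = 19.561 + 99.787 ≈ 119.35 μg.

119 μg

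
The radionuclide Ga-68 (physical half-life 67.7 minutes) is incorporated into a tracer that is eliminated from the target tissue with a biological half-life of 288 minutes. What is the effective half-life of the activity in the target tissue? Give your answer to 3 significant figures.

1/t_eff = 1/t_phys + 1/t_biol = 1/67.7 + 1/288 = 0.018243 per minute.
t_eff = 67.7 × 288 / (67.7 + 288) ≈ 54.815 minutes.

54.8 minutes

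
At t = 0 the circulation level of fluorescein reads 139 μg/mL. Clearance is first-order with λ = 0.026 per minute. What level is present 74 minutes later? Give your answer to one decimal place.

20.3 μg/mL

t½ = ln 2 / λ = 0.69315 / 0.026 ≈ 26.66 minutes.
Number of half-lives: n = 74/26.66 ≈ 2.7757.
Remaining = 139 × (1/2)^2.7757 = 139 × 0.14602 ≈ 20.297 μg/mL.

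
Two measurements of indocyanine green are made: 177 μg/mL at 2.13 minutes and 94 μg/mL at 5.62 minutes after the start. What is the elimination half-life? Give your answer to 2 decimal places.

Over Δt = 5.62 − 2.13 = 3.49 minutes, the level fell by a factor of 177/94 ≈ 1.883.
n = log₂(1.883) ≈ 0.91302 half-lives, so t½ = 3.49/0.91302 ≈ 3.8225 minutes.

3.82 minutes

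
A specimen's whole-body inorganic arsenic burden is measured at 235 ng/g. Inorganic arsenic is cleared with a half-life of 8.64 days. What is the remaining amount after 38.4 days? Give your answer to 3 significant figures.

Number of half-lives: n = 38.4/8.64 ≈ 4.4444.
Remaining = 235 × (1/2)^4.4444 = 235 × 0.045929 ≈ 10.793 ng/g.

10.8 ng/g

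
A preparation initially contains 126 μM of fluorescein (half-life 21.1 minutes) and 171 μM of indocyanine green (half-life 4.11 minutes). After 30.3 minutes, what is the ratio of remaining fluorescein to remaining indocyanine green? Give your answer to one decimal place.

fluorescein: 126 × (1/2)^(30.3/21.1) = 126 × (1/2)^1.436 ≈ 46.568 μM.
indocyanine green: 171 × (1/2)^(30.3/4.11) = 171 × (1/2)^7.3723 ≈ 1.0321 μM.
Ratio ≈ 46.568 / 1.0321 ≈ 45.119.

45.1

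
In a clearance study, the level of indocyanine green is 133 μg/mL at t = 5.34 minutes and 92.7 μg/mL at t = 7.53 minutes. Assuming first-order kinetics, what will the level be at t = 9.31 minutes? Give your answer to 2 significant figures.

Over Δt = 7.53 − 5.34 = 2.19 minutes, the level fell by a factor of 133/92.7 ≈ 1.4347.
n = log₂(1.4347) ≈ 0.52079 half-lives, so t½ = 2.19/0.52079 ≈ 4.2052 minutes.
From t = 7.53 to t = 9.31: 92.7 × (1/2)^((9.31−7.53)/4.2052) ≈ 69.129 μg/mL.

69 μg/mL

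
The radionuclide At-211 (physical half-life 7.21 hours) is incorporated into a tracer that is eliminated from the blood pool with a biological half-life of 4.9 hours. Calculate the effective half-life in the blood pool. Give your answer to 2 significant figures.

1/t_eff = 1/t_phys + 1/t_biol = 1/7.21 + 1/4.9 = 0.34278 per hour.
t_eff = 7.21 × 4.9 / (7.21 + 4.9) ≈ 2.9173 hours.

2.9 hours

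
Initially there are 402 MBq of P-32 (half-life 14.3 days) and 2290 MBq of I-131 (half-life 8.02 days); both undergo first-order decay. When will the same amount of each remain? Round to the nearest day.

Set 402·(1/2)^(t/14.3) = 2290·(1/2)^(t/8.02).
Taking log₂: log₂(402/2290) = t·(1/14.3 − 1/8.02).
log₂(0.17555) = -2.5101; 1/14.3 − 1/8.02 = -0.054758.
t = -2.5101 / -0.054758 ≈ 45.839 days.

46 days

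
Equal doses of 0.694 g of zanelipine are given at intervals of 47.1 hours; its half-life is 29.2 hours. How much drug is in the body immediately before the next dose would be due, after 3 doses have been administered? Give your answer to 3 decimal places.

The 3 doses were given 141.3, 94.2, 47.1 hours ago.
Total = 0.694·(1/2)^(141.3/29.2) + 0.694·(1/2)^(94.2/29.2) + 0.694·(1/2)^(47.1/29.2)
      = 0.024247 + 0.07417 + 0.22688 ≈ 0.3253 g.

0.325 g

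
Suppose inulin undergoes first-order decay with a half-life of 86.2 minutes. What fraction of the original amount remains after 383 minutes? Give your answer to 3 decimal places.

0.046

n = 383/86.2 ≈ 4.4432 half-lives.
Fraction remaining = (1/2)^4.4432 ≈ 0.04597.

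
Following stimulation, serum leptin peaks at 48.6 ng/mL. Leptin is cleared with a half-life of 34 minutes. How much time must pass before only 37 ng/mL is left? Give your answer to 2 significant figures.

Fraction remaining = 37/48.6 ≈ 0.76132.
n = log₂(48.6/37) = ln(1.3135)/ln 2 ≈ 0.39343 half-lives.
t = n × t½ = 0.39343 × 34 ≈ 13.377 minutes.

13 minutes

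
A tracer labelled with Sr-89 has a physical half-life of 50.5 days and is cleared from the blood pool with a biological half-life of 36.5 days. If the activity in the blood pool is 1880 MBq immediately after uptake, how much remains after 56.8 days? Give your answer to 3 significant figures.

1/t_eff = 1/t_phys + 1/t_biol = 1/50.5 + 1/36.5 = 0.047199 per day.
t_eff = 50.5 × 36.5 / (50.5 + 36.5) ≈ 21.187 days.
Remaining = 1880 × (1/2)^(56.8/21.187) = 1880 × (1/2)^2.6809 ≈ 293.17 MBq.

293 MBq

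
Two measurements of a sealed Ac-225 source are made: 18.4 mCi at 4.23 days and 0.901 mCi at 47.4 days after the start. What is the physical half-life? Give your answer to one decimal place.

9.9 days

Over Δt = 47.4 − 4.23 = 43.17 days, the level fell by a factor of 18.4/0.901 ≈ 20.422.
n = log₂(20.422) ≈ 4.352 half-lives, so t½ = 43.17/4.352 ≈ 9.9195 days.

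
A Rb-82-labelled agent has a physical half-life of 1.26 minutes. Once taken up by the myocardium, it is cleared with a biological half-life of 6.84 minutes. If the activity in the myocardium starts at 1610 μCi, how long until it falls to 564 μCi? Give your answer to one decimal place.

1/t_eff = 1/t_phys + 1/t_biol = 1/1.26 + 1/6.84 = 0.93985 per minute.
t_eff = 1.26 × 6.84 / (1.26 + 6.84) ≈ 1.064 minutes.
n = log₂(1610/564) ≈ 1.5133; t = 1.5133 × 1.064 ≈ 1.6101 minutes.

1.6 minutes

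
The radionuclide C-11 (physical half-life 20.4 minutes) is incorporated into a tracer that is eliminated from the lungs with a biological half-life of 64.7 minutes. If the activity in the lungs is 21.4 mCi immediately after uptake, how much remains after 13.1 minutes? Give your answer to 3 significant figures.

1/t_eff = 1/t_phys + 1/t_biol = 1/20.4 + 1/64.7 = 0.064476 per minute.
t_eff = 20.4 × 64.7 / (20.4 + 64.7) ≈ 15.51 minutes.
Remaining = 21.4 × (1/2)^(13.1/15.51) = 21.4 × (1/2)^0.84463 ≈ 11.917 mCi.

11.9 mCi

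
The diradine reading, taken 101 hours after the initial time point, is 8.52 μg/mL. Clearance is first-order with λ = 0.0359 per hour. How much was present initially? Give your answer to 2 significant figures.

t½ = ln 2 / λ = 0.69315 / 0.0359 ≈ 19.308 hours.
Number of half-lives elapsed: n = 101/19.308 ≈ 5.2311.
A₀ = A × 2^n = 8.52 × 2^5.2311 = 8.52 × 37.559 ≈ 320 μg/mL.

320 μg/mL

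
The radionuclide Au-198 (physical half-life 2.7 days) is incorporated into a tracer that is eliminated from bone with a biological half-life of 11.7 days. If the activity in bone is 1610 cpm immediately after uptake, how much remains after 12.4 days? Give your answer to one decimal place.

32.0 cpm

1/t_eff = 1/t_phys + 1/t_biol = 1/2.7 + 1/11.7 = 0.45584 per day.
t_eff = 2.7 × 11.7 / (2.7 + 11.7) ≈ 2.1938 days.
Remaining = 1610 × (1/2)^(12.4/2.1938) = 1610 × (1/2)^5.6524 ≈ 32.009 cpm.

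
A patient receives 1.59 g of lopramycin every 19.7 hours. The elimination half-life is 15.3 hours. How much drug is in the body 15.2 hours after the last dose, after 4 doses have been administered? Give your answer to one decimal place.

1.3 g

The 4 doses were given 74.3, 54.6, 34.9, 15.2 hours ago.
Total = 1.59·(1/2)^(74.3/15.3) + 1.59·(1/2)^(54.6/15.3) + 1.59·(1/2)^(34.9/15.3) + 1.59·(1/2)^(15.2/15.3)
      = 0.054895 + 0.13401 + 0.32714 + 0.79861 ≈ 1.3147 g.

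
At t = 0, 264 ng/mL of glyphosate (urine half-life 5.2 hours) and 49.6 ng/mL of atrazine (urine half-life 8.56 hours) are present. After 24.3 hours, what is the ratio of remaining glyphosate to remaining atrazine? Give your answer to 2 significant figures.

1.5

glyphosate: 264 × (1/2)^(24.3/5.2) = 264 × (1/2)^4.6731 ≈ 10.348 ng/mL.
atrazine: 49.6 × (1/2)^(24.3/8.56) = 49.6 × (1/2)^2.8388 ≈ 6.933 ng/mL.
Ratio ≈ 10.348 / 6.933 ≈ 1.4926.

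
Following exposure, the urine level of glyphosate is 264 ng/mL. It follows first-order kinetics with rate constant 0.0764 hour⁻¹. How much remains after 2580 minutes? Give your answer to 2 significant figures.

9.9 ng/mL

t½ = ln 2 / k = 0.69315 / 0.0764 ≈ 9.0726 hours.
Convert the elapsed time: 2580 minutes = 43 hours.
Number of half-lives: n = 43/9.0726 ≈ 4.7395.
Remaining = 264 × (1/2)^4.7395 = 264 × 0.037433 ≈ 9.8823 ng/mL.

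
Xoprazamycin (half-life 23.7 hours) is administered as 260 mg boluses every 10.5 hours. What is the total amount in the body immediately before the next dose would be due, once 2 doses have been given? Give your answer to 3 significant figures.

The 2 doses were given 21, 10.5 hours ago.
Total = 260·(1/2)^(21/23.7) + 260·(1/2)^(10.5/23.7)
      = 140.68 + 191.25 ≈ 331.93 mg.

332 mg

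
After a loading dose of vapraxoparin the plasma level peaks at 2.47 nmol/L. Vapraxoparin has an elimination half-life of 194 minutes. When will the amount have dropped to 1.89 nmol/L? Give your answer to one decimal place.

Fraction remaining = 1.89/2.47 ≈ 0.76518.
n = log₂(2.47/1.89) = ln(1.3069)/ln 2 ≈ 0.38612 half-lives.
t = n × t½ = 0.38612 × 194 ≈ 74.908 minutes.

74.9 minutes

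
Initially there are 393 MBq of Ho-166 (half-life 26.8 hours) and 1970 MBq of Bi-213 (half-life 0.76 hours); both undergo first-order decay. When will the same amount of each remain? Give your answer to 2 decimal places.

1.82 hours

Set 393·(1/2)^(t/26.8) = 1970·(1/2)^(t/0.76).
Taking log₂: log₂(393/1970) = t·(1/26.8 − 1/0.76).
log₂(0.19949) = -2.3256; 1/26.8 − 1/0.76 = -1.2785.
t = -2.3256 / -1.2785 ≈ 1.819 hours.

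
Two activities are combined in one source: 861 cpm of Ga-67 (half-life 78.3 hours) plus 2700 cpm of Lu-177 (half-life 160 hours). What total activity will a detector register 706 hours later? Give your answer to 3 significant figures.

128 cpm

Ga-67: 861 × (1/2)^(706/78.3) = 861 × (1/2)^9.0166 ≈ 1.6624 cpm.
Lu-177: 2700 × (1/2)^(706/160) = 2700 × (1/2)^4.4125 ≈ 126.79 cpm.
Total = 1.6624 + 126.79 ≈ 128.45 cpm.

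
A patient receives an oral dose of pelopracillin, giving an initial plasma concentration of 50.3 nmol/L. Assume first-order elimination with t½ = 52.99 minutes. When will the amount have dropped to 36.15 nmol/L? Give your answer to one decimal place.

25.3 minutes

Fraction remaining = 36.15/50.3 ≈ 0.71869.
n = log₂(50.3/36.15) = ln(1.3914)/ln 2 ≈ 0.47656 half-lives.
t = n × t½ = 0.47656 × 52.99 ≈ 25.253 minutes.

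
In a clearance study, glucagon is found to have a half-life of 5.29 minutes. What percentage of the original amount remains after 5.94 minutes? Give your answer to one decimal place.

n = 5.94/5.29 ≈ 1.1229 half-lives.
Fraction remaining = (1/2)^1.1229 ≈ 0.45918, i.e. 45.918%.

45.9%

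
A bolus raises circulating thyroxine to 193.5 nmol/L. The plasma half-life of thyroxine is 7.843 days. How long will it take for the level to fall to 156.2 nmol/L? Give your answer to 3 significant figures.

2.42 days

Fraction remaining = 156.2/193.5 ≈ 0.80724.
n = log₂(193.5/156.2) = ln(1.2388)/ln 2 ≈ 0.30894 half-lives.
t = n × t½ = 0.30894 × 7.843 ≈ 2.423 days.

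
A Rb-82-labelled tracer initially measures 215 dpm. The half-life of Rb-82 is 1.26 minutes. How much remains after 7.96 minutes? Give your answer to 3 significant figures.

2.70 dpm

Number of half-lives: n = 7.96/1.26 ≈ 6.3175.
Remaining = 215 × (1/2)^6.3175 = 215 × 0.012539 ≈ 2.6958 dpm.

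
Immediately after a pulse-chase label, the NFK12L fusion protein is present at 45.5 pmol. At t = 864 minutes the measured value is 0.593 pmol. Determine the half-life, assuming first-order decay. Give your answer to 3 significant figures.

138 minutes

A/A₀ = 0.593/45.5 ≈ 0.013033.
n = log₂(76.728) ≈ 6.2617 half-lives elapsed in 864 minutes.
t½ = 864/6.2617 ≈ 137.98 minutes.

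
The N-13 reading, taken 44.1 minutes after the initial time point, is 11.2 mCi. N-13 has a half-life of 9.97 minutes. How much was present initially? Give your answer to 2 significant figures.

240 mCi

Number of half-lives elapsed: n = 44.1/9.97 ≈ 4.4233.
A₀ = A × 2^n = 11.2 × 2^4.4233 = 11.2 × 21.455 ≈ 240.3 mCi.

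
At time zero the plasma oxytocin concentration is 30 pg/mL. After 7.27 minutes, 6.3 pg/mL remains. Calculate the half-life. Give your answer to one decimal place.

3.2 minutes

A/A₀ = 6.3/30 ≈ 0.21.
n = log₂(4.7619) ≈ 2.2515 half-lives elapsed in 7.27 minutes.
t½ = 7.27/2.2515 ≈ 3.2289 minutes.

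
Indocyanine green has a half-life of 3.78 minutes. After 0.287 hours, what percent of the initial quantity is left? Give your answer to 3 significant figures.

0.287 hours = 17.22 minutes.
n = 17.22/3.78 ≈ 4.5556 half-lives.
Fraction remaining = (1/2)^4.5556 ≈ 0.042525, i.e. 4.2525%.

4.25%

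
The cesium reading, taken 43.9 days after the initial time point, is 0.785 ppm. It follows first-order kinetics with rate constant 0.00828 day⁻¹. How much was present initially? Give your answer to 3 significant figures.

1.13 ppm

t½ = ln 2 / k = 0.69315 / 0.00828 ≈ 83.713 days.
Number of half-lives elapsed: n = 43.9/83.713 ≈ 0.52441.
A₀ = A × 2^n = 0.785 × 2^0.52441 = 0.785 × 1.4383 ≈ 1.1291 ppm.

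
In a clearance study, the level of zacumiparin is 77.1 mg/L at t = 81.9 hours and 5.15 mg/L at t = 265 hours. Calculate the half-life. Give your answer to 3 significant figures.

Over Δt = 265 − 81.9 = 183.1 hours, the level fell by a factor of 77.1/5.15 ≈ 14.971.
n = log₂(14.971) ≈ 3.9041 half-lives, so t½ = 183.1/3.9041 ≈ 46.9 hours.

46.9 hours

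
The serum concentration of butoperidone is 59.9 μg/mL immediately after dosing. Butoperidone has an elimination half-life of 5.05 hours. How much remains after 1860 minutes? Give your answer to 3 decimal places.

Convert the elapsed time: 1860 minutes = 31 hours.
Number of half-lives: n = 31/5.05 ≈ 6.1386.
Remaining = 59.9 × (1/2)^6.1386 = 59.9 × 0.014194 ≈ 0.8502 μg/mL.

0.850 μg/mL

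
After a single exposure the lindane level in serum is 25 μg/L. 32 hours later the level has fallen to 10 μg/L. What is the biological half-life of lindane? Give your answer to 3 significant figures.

A/A₀ = 10/25 ≈ 0.4.
n = log₂(2.5) ≈ 1.3219 half-lives elapsed in 32 hours.
t½ = 32/1.3219 ≈ 24.207 hours.

24.2 hours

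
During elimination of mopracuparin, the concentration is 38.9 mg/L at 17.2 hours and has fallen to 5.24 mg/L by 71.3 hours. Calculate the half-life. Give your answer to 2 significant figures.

Over Δt = 71.3 − 17.2 = 54.1 hours, the level fell by a factor of 38.9/5.24 ≈ 7.4237.
n = log₂(7.4237) ≈ 2.8921 half-lives, so t½ = 54.1/2.8921 ≈ 18.706 hours.

19 hours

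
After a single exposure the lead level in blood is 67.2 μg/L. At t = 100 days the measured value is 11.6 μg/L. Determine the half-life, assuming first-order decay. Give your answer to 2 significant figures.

39 days

A/A₀ = 11.6/67.2 ≈ 0.17262.
n = log₂(5.7931) ≈ 2.5343 half-lives elapsed in 100 days.
t½ = 100/2.5343 ≈ 39.458 days.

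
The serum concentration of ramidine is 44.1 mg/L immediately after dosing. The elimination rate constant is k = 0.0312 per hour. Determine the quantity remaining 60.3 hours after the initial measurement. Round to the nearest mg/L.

7 mg/L

t½ = ln 2 / k = 0.69315 / 0.0312 ≈ 22.216 hours.
Number of half-lives: n = 60.3/22.216 ≈ 2.7142.
Remaining = 44.1 × (1/2)^2.7142 = 44.1 × 0.15238 ≈ 6.7201 mg/L.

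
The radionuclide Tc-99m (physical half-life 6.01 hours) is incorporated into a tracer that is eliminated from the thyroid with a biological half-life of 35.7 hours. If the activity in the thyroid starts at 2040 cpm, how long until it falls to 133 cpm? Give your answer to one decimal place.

20.3 hours

1/t_eff = 1/t_phys + 1/t_biol = 1/6.01 + 1/35.7 = 0.1944 per hour.
t_eff = 6.01 × 35.7 / (6.01 + 35.7) ≈ 5.144 hours.
n = log₂(2040/133) ≈ 3.9391; t = 3.9391 × 5.144 ≈ 20.263 hours.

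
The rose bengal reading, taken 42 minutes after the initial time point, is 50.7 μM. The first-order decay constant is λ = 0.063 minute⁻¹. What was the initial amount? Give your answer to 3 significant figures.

715 μM

t½ = ln 2 / λ = 0.69315 / 0.063 ≈ 11.002 minutes.
Number of half-lives elapsed: n = 42/11.002 ≈ 3.8174.
A₀ = A × 2^n = 50.7 × 2^3.8174 = 50.7 × 14.098 ≈ 714.75 μM.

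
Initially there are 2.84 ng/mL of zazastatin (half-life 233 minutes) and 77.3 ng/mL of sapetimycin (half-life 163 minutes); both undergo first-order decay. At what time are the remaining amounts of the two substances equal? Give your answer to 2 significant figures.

Set 2.84·(1/2)^(t/233) = 77.3·(1/2)^(t/163).
Taking log₂: log₂(2.84/77.3) = t·(1/233 − 1/163).
log₂(0.03674) = -4.7665; 1/233 − 1/163 = -0.0018431.
t = -4.7665 / -0.0018431 ≈ 2586.1 minutes.

2600 minutes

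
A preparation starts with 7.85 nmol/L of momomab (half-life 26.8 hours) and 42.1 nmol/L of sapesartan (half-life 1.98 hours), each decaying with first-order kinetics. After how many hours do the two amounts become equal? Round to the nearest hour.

Set 7.85·(1/2)^(t/26.8) = 42.1·(1/2)^(t/1.98).
Taking log₂: log₂(7.85/42.1) = t·(1/26.8 − 1/1.98).
log₂(0.18646) = -2.4231; 1/26.8 − 1/1.98 = -0.46774.
t = -2.4231 / -0.46774 ≈ 5.1804 hours.

5 hours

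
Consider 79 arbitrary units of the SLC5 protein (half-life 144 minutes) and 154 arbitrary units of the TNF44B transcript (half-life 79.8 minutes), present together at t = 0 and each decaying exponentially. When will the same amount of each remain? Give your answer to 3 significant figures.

Set 79·(1/2)^(t/144) = 154·(1/2)^(t/79.8).
Taking log₂: log₂(79/154) = t·(1/144 − 1/79.8).
log₂(0.51299) = -0.96301; 1/144 − 1/79.8 = -0.0055869.
t = -0.96301 / -0.0055869 ≈ 172.37 minutes.

172 minutes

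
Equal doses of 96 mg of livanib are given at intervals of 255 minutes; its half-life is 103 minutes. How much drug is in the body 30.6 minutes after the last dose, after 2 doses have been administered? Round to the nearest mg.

The 2 doses were given 285.6, 30.6 minutes ago.
Total = 96·(1/2)^(285.6/103) + 96·(1/2)^(30.6/103)
      = 14.047 + 78.134 ≈ 92.18 mg.

92 mg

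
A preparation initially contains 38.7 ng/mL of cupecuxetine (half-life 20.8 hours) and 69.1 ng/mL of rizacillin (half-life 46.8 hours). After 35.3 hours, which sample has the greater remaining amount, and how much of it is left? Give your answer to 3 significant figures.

rizacillin, 41.0 ng/mL

cupecuxetine: 38.7 × (1/2)^1.6971 ≈ 11.935 ng/mL.
rizacillin: 69.1 × (1/2)^0.75427 ≈ 40.966 ng/mL.
Rizacillin has more remaining, at ≈ 40.966 ng/mL.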